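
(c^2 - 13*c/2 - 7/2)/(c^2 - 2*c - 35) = (c + 1/2)/(c + 5)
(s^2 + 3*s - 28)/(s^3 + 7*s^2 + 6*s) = (s^2 + 3*s - 28)/(s*(s^2 + 7*s + 6))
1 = 1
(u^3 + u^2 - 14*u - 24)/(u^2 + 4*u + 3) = (u^2 - 2*u - 8)/(u + 1)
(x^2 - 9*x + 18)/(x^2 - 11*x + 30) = (x - 3)/(x - 5)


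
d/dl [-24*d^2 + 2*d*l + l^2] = 2*d + 2*l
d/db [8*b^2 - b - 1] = 16*b - 1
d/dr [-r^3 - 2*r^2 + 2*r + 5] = -3*r^2 - 4*r + 2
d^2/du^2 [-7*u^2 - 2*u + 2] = -14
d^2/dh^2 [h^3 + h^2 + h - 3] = 6*h + 2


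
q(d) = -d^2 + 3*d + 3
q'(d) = 3 - 2*d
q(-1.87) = -6.11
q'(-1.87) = 6.74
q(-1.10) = -1.51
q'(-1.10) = 5.20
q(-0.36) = 1.79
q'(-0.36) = 3.72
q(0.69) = 4.59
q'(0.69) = 1.62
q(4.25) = -2.31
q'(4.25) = -5.50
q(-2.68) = -12.22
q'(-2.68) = 8.36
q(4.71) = -5.05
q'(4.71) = -6.42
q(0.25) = 3.69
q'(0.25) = 2.50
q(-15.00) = -267.00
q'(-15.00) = 33.00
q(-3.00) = -15.00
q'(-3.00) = 9.00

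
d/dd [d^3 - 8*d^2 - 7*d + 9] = 3*d^2 - 16*d - 7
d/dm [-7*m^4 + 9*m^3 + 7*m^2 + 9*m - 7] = -28*m^3 + 27*m^2 + 14*m + 9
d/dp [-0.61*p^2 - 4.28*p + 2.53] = -1.22*p - 4.28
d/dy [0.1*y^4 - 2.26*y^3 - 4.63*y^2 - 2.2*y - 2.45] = 0.4*y^3 - 6.78*y^2 - 9.26*y - 2.2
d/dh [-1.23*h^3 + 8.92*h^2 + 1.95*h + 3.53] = -3.69*h^2 + 17.84*h + 1.95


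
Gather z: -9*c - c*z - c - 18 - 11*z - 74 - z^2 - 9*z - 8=-10*c - z^2 + z*(-c - 20) - 100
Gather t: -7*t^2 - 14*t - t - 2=-7*t^2 - 15*t - 2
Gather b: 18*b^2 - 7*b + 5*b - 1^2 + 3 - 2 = 18*b^2 - 2*b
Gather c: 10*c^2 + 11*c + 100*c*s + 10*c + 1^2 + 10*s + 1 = 10*c^2 + c*(100*s + 21) + 10*s + 2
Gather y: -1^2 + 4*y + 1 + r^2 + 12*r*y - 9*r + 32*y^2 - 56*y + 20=r^2 - 9*r + 32*y^2 + y*(12*r - 52) + 20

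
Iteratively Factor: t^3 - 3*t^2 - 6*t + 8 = (t - 1)*(t^2 - 2*t - 8) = (t - 1)*(t + 2)*(t - 4)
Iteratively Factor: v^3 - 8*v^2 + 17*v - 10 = (v - 5)*(v^2 - 3*v + 2) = (v - 5)*(v - 1)*(v - 2)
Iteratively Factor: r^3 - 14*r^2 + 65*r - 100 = (r - 4)*(r^2 - 10*r + 25) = (r - 5)*(r - 4)*(r - 5)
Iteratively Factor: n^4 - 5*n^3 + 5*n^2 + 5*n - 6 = (n - 3)*(n^3 - 2*n^2 - n + 2) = (n - 3)*(n + 1)*(n^2 - 3*n + 2) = (n - 3)*(n - 1)*(n + 1)*(n - 2)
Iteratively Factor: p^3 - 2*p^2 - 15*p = (p + 3)*(p^2 - 5*p) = (p - 5)*(p + 3)*(p)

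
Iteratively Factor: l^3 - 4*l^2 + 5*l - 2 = (l - 1)*(l^2 - 3*l + 2) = (l - 1)^2*(l - 2)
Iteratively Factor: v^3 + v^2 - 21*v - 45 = (v - 5)*(v^2 + 6*v + 9) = (v - 5)*(v + 3)*(v + 3)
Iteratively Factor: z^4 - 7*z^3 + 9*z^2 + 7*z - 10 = (z + 1)*(z^3 - 8*z^2 + 17*z - 10) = (z - 2)*(z + 1)*(z^2 - 6*z + 5) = (z - 2)*(z - 1)*(z + 1)*(z - 5)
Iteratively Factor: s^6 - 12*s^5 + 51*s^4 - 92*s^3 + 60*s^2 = (s - 2)*(s^5 - 10*s^4 + 31*s^3 - 30*s^2) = (s - 2)^2*(s^4 - 8*s^3 + 15*s^2) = s*(s - 2)^2*(s^3 - 8*s^2 + 15*s) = s*(s - 3)*(s - 2)^2*(s^2 - 5*s) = s^2*(s - 3)*(s - 2)^2*(s - 5)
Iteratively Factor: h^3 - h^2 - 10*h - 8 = (h + 2)*(h^2 - 3*h - 4) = (h + 1)*(h + 2)*(h - 4)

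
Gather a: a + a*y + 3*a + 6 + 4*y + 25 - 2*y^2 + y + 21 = a*(y + 4) - 2*y^2 + 5*y + 52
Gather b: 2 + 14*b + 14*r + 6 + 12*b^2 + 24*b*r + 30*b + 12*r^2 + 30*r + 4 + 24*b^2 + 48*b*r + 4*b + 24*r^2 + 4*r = 36*b^2 + b*(72*r + 48) + 36*r^2 + 48*r + 12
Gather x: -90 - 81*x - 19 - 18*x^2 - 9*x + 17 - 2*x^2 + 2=-20*x^2 - 90*x - 90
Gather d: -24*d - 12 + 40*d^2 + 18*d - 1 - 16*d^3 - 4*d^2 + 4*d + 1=-16*d^3 + 36*d^2 - 2*d - 12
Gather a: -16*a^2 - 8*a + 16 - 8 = -16*a^2 - 8*a + 8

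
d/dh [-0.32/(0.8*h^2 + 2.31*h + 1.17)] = (0.512*h + 0.7392)/(0.8*h^2 + 2.31*h + 1.17)^2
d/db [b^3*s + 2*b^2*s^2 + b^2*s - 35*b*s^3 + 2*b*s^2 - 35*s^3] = s*(3*b^2 + 4*b*s + 2*b - 35*s^2 + 2*s)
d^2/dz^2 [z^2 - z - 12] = 2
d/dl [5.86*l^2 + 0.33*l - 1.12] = 11.72*l + 0.33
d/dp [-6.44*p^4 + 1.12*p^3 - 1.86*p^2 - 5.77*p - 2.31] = -25.76*p^3 + 3.36*p^2 - 3.72*p - 5.77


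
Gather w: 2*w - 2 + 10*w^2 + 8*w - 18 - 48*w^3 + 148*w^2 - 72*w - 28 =-48*w^3 + 158*w^2 - 62*w - 48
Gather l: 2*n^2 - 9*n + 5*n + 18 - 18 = 2*n^2 - 4*n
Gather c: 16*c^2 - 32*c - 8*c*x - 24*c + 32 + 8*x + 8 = 16*c^2 + c*(-8*x - 56) + 8*x + 40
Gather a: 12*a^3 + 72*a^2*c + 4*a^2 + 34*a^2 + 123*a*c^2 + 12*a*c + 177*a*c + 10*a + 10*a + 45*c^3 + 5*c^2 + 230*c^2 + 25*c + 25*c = 12*a^3 + a^2*(72*c + 38) + a*(123*c^2 + 189*c + 20) + 45*c^3 + 235*c^2 + 50*c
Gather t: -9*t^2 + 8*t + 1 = -9*t^2 + 8*t + 1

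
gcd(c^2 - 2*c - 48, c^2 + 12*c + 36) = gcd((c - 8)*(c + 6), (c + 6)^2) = c + 6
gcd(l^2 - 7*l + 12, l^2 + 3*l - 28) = l - 4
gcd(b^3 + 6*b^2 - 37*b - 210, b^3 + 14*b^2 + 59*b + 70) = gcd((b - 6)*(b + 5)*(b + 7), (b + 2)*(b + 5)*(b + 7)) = b^2 + 12*b + 35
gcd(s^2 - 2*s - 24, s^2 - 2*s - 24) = s^2 - 2*s - 24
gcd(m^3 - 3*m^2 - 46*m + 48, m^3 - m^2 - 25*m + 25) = m - 1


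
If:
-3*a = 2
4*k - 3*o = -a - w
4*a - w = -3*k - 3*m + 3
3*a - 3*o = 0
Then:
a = -2/3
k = -w/4 - 1/3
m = 7*w/12 + 20/9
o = -2/3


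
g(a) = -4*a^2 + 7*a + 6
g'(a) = 7 - 8*a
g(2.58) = -2.57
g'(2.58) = -13.64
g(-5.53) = -155.03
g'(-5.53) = 51.24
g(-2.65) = -40.64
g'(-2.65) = 28.20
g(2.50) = -1.50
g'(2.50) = -13.00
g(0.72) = 8.97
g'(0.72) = 1.24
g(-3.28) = -59.99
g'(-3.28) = 33.24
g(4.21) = -35.43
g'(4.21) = -26.68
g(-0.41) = 2.46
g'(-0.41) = 10.28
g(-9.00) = -381.00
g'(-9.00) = 79.00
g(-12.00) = -654.00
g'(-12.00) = 103.00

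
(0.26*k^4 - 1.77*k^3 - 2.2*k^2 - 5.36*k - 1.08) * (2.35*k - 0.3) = 0.611*k^5 - 4.2375*k^4 - 4.639*k^3 - 11.936*k^2 - 0.93*k + 0.324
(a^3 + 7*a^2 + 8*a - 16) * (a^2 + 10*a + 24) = a^5 + 17*a^4 + 102*a^3 + 232*a^2 + 32*a - 384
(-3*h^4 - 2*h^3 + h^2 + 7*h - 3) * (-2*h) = 6*h^5 + 4*h^4 - 2*h^3 - 14*h^2 + 6*h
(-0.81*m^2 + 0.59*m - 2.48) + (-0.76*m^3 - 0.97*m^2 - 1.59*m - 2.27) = -0.76*m^3 - 1.78*m^2 - 1.0*m - 4.75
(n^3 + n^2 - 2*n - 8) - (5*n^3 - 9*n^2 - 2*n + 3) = -4*n^3 + 10*n^2 - 11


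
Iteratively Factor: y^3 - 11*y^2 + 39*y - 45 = (y - 3)*(y^2 - 8*y + 15) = (y - 3)^2*(y - 5)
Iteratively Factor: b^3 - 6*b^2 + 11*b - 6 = (b - 1)*(b^2 - 5*b + 6) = (b - 2)*(b - 1)*(b - 3)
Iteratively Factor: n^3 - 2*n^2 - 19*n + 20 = (n - 5)*(n^2 + 3*n - 4) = (n - 5)*(n + 4)*(n - 1)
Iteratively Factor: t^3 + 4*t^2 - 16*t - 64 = (t + 4)*(t^2 - 16) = (t - 4)*(t + 4)*(t + 4)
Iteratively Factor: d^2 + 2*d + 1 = (d + 1)*(d + 1)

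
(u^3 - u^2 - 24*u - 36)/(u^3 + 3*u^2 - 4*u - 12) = (u - 6)/(u - 2)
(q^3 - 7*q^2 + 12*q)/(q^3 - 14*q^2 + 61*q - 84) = q/(q - 7)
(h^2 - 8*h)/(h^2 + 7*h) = (h - 8)/(h + 7)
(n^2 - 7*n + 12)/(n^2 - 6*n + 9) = (n - 4)/(n - 3)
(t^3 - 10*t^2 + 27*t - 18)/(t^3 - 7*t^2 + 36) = (t - 1)/(t + 2)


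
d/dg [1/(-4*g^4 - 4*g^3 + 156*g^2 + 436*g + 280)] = (4*g^3 + 3*g^2 - 78*g - 109)/(4*(-g^4 - g^3 + 39*g^2 + 109*g + 70)^2)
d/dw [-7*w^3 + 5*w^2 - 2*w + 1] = -21*w^2 + 10*w - 2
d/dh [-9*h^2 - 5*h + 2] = -18*h - 5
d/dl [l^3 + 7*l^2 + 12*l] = 3*l^2 + 14*l + 12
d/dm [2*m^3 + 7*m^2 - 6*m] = 6*m^2 + 14*m - 6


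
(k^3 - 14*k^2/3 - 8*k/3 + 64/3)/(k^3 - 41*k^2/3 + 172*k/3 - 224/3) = (k + 2)/(k - 7)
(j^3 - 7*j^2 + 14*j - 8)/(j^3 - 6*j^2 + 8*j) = (j - 1)/j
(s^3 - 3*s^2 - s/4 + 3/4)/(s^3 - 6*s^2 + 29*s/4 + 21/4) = (2*s - 1)/(2*s - 7)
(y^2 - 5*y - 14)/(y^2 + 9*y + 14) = (y - 7)/(y + 7)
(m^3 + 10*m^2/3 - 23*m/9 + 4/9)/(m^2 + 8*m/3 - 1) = (3*m^2 + 11*m - 4)/(3*(m + 3))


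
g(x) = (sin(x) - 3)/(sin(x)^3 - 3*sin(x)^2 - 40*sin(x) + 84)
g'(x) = (sin(x) - 3)*(-3*sin(x)^2*cos(x) + 6*sin(x)*cos(x) + 40*cos(x))/(sin(x)^3 - 3*sin(x)^2 - 40*sin(x) + 84)^2 + cos(x)/(sin(x)^3 - 3*sin(x)^2 - 40*sin(x) + 84) = (-2*sin(x)^3 + 12*sin(x)^2 - 18*sin(x) - 36)*cos(x)/(sin(x)^3 - 3*sin(x)^2 - 40*sin(x) + 84)^2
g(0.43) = -0.04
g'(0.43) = -0.01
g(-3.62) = -0.04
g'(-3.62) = 0.01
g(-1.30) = -0.03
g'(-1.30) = -0.00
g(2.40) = -0.04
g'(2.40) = 0.01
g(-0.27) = -0.03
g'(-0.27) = -0.00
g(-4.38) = -0.05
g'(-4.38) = 0.01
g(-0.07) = -0.04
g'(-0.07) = -0.00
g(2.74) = -0.04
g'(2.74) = 0.01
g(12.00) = -0.03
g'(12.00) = 0.00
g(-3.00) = -0.04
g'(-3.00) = 0.00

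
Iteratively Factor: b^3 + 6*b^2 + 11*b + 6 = (b + 1)*(b^2 + 5*b + 6) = (b + 1)*(b + 2)*(b + 3)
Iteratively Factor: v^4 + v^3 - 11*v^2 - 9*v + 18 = (v + 3)*(v^3 - 2*v^2 - 5*v + 6) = (v - 3)*(v + 3)*(v^2 + v - 2) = (v - 3)*(v - 1)*(v + 3)*(v + 2)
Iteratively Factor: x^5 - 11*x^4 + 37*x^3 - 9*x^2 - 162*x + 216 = (x - 3)*(x^4 - 8*x^3 + 13*x^2 + 30*x - 72) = (x - 3)^2*(x^3 - 5*x^2 - 2*x + 24) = (x - 4)*(x - 3)^2*(x^2 - x - 6) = (x - 4)*(x - 3)^3*(x + 2)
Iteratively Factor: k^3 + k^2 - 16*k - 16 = (k - 4)*(k^2 + 5*k + 4) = (k - 4)*(k + 4)*(k + 1)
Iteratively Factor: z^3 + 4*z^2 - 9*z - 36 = (z + 4)*(z^2 - 9) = (z + 3)*(z + 4)*(z - 3)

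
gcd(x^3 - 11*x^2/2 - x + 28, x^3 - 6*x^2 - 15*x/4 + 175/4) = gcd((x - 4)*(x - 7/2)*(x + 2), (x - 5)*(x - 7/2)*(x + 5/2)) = x - 7/2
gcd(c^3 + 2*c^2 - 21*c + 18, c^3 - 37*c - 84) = 1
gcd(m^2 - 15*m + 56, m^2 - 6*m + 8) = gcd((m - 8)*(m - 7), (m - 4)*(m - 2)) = 1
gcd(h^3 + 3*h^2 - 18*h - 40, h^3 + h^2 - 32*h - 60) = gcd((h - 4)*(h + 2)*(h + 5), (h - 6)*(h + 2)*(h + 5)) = h^2 + 7*h + 10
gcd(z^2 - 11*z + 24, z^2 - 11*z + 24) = z^2 - 11*z + 24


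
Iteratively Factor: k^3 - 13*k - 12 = (k - 4)*(k^2 + 4*k + 3) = (k - 4)*(k + 1)*(k + 3)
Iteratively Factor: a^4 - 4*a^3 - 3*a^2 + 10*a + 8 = (a - 2)*(a^3 - 2*a^2 - 7*a - 4) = (a - 4)*(a - 2)*(a^2 + 2*a + 1) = (a - 4)*(a - 2)*(a + 1)*(a + 1)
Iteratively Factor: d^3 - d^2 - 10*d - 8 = (d - 4)*(d^2 + 3*d + 2) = (d - 4)*(d + 1)*(d + 2)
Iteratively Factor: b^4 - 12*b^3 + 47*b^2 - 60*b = (b)*(b^3 - 12*b^2 + 47*b - 60) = b*(b - 4)*(b^2 - 8*b + 15) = b*(b - 5)*(b - 4)*(b - 3)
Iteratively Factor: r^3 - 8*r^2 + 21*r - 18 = (r - 2)*(r^2 - 6*r + 9) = (r - 3)*(r - 2)*(r - 3)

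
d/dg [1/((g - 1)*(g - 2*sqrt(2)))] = ((1 - g)*(g - 2*sqrt(2))^2 + (-g + 2*sqrt(2))*(g - 1)^2)/((g - 1)^3*(g - 2*sqrt(2))^3)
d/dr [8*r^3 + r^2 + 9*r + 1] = 24*r^2 + 2*r + 9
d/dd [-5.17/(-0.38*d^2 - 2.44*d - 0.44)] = (-3.9292*d - 12.6148)/(0.38*d^2 + 2.44*d + 0.44)^2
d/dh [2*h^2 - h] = 4*h - 1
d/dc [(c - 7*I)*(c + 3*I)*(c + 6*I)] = 3*c^2 + 4*I*c + 45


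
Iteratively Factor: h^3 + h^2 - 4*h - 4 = (h - 2)*(h^2 + 3*h + 2) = (h - 2)*(h + 2)*(h + 1)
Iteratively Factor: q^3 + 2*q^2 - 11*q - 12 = (q + 1)*(q^2 + q - 12) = (q - 3)*(q + 1)*(q + 4)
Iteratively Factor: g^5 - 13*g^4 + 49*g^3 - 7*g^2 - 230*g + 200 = (g + 2)*(g^4 - 15*g^3 + 79*g^2 - 165*g + 100) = (g - 4)*(g + 2)*(g^3 - 11*g^2 + 35*g - 25) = (g - 4)*(g - 1)*(g + 2)*(g^2 - 10*g + 25) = (g - 5)*(g - 4)*(g - 1)*(g + 2)*(g - 5)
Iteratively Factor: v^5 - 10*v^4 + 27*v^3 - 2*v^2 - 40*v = (v + 1)*(v^4 - 11*v^3 + 38*v^2 - 40*v) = (v - 5)*(v + 1)*(v^3 - 6*v^2 + 8*v) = (v - 5)*(v - 4)*(v + 1)*(v^2 - 2*v) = (v - 5)*(v - 4)*(v - 2)*(v + 1)*(v)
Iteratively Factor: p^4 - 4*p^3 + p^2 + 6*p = (p)*(p^3 - 4*p^2 + p + 6) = p*(p - 3)*(p^2 - p - 2) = p*(p - 3)*(p - 2)*(p + 1)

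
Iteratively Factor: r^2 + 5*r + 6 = (r + 3)*(r + 2)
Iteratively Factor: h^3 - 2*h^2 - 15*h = (h)*(h^2 - 2*h - 15) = h*(h - 5)*(h + 3)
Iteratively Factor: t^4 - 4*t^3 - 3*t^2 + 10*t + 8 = (t - 4)*(t^3 - 3*t - 2) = (t - 4)*(t + 1)*(t^2 - t - 2) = (t - 4)*(t - 2)*(t + 1)*(t + 1)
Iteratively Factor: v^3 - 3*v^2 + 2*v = (v - 1)*(v^2 - 2*v) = v*(v - 1)*(v - 2)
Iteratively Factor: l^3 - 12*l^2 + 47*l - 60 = (l - 5)*(l^2 - 7*l + 12) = (l - 5)*(l - 3)*(l - 4)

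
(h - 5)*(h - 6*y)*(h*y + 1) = h^3*y - 6*h^2*y^2 - 5*h^2*y + h^2 + 30*h*y^2 - 6*h*y - 5*h + 30*y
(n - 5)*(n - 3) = n^2 - 8*n + 15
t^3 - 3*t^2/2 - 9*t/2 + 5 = (t - 5/2)*(t - 1)*(t + 2)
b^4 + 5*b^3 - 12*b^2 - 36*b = b*(b - 3)*(b + 2)*(b + 6)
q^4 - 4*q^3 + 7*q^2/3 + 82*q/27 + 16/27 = (q - 8/3)*(q - 2)*(q + 1/3)^2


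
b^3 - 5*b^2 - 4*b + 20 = (b - 5)*(b - 2)*(b + 2)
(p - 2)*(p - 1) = p^2 - 3*p + 2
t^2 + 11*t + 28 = (t + 4)*(t + 7)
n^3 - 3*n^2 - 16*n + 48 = (n - 4)*(n - 3)*(n + 4)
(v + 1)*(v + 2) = v^2 + 3*v + 2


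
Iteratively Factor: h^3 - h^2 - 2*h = (h + 1)*(h^2 - 2*h) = (h - 2)*(h + 1)*(h)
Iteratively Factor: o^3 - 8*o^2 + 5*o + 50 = (o + 2)*(o^2 - 10*o + 25) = (o - 5)*(o + 2)*(o - 5)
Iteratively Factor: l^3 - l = (l)*(l^2 - 1) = l*(l + 1)*(l - 1)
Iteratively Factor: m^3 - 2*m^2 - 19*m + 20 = (m + 4)*(m^2 - 6*m + 5) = (m - 5)*(m + 4)*(m - 1)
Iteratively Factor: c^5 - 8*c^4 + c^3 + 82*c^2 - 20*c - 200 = (c + 2)*(c^4 - 10*c^3 + 21*c^2 + 40*c - 100) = (c - 5)*(c + 2)*(c^3 - 5*c^2 - 4*c + 20) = (c - 5)^2*(c + 2)*(c^2 - 4) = (c - 5)^2*(c + 2)^2*(c - 2)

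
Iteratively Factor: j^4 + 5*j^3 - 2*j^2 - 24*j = (j + 4)*(j^3 + j^2 - 6*j) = (j - 2)*(j + 4)*(j^2 + 3*j) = j*(j - 2)*(j + 4)*(j + 3)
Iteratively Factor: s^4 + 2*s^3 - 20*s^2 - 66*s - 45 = (s - 5)*(s^3 + 7*s^2 + 15*s + 9) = (s - 5)*(s + 3)*(s^2 + 4*s + 3) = (s - 5)*(s + 3)^2*(s + 1)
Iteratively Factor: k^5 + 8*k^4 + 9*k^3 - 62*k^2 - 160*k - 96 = (k - 3)*(k^4 + 11*k^3 + 42*k^2 + 64*k + 32) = (k - 3)*(k + 4)*(k^3 + 7*k^2 + 14*k + 8) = (k - 3)*(k + 1)*(k + 4)*(k^2 + 6*k + 8) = (k - 3)*(k + 1)*(k + 4)^2*(k + 2)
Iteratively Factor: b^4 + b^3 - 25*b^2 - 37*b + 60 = (b + 4)*(b^3 - 3*b^2 - 13*b + 15) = (b + 3)*(b + 4)*(b^2 - 6*b + 5) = (b - 1)*(b + 3)*(b + 4)*(b - 5)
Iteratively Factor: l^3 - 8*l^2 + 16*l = (l - 4)*(l^2 - 4*l) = l*(l - 4)*(l - 4)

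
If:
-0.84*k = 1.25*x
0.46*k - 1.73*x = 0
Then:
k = 0.00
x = 0.00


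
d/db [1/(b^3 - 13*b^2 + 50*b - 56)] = (-3*b^2 + 26*b - 50)/(b^3 - 13*b^2 + 50*b - 56)^2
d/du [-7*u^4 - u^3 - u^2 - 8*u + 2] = -28*u^3 - 3*u^2 - 2*u - 8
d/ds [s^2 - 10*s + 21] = 2*s - 10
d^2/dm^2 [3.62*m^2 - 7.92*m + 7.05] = 7.24000000000000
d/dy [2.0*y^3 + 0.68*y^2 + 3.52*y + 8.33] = 6.0*y^2 + 1.36*y + 3.52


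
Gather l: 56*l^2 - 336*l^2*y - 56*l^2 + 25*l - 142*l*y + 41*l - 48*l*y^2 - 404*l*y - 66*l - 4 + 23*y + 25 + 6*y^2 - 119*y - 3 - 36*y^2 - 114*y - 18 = -336*l^2*y + l*(-48*y^2 - 546*y) - 30*y^2 - 210*y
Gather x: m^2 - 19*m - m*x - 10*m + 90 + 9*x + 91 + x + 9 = m^2 - 29*m + x*(10 - m) + 190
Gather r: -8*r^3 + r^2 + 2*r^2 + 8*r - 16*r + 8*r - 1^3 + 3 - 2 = -8*r^3 + 3*r^2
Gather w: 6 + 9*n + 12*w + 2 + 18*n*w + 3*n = 12*n + w*(18*n + 12) + 8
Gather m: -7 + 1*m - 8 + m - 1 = 2*m - 16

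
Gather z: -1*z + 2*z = z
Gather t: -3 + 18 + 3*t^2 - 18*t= 3*t^2 - 18*t + 15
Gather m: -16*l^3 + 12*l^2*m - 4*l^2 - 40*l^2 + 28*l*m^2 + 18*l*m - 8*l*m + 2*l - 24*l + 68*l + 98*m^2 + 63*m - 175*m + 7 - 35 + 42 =-16*l^3 - 44*l^2 + 46*l + m^2*(28*l + 98) + m*(12*l^2 + 10*l - 112) + 14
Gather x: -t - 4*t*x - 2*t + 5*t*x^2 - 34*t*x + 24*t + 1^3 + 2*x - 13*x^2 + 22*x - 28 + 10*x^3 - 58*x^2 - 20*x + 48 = 21*t + 10*x^3 + x^2*(5*t - 71) + x*(4 - 38*t) + 21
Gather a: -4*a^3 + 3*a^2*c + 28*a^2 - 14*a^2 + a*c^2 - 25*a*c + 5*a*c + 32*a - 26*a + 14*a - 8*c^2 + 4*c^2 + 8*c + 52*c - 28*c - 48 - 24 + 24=-4*a^3 + a^2*(3*c + 14) + a*(c^2 - 20*c + 20) - 4*c^2 + 32*c - 48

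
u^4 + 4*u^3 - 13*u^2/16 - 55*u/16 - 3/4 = (u - 1)*(u + 1/4)*(u + 3/4)*(u + 4)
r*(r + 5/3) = r^2 + 5*r/3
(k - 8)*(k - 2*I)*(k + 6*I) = k^3 - 8*k^2 + 4*I*k^2 + 12*k - 32*I*k - 96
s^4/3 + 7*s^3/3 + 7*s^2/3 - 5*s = s*(s/3 + 1)*(s - 1)*(s + 5)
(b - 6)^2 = b^2 - 12*b + 36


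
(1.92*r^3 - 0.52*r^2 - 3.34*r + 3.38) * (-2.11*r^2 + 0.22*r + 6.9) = -4.0512*r^5 + 1.5196*r^4 + 20.181*r^3 - 11.4546*r^2 - 22.3024*r + 23.322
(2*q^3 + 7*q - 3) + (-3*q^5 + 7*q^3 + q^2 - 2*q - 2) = -3*q^5 + 9*q^3 + q^2 + 5*q - 5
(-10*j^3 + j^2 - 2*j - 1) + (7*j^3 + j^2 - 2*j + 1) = -3*j^3 + 2*j^2 - 4*j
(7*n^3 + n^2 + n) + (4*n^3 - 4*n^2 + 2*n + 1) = 11*n^3 - 3*n^2 + 3*n + 1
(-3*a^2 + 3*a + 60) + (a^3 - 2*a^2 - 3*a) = a^3 - 5*a^2 + 60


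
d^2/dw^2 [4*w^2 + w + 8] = 8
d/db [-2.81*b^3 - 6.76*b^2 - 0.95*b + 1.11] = -8.43*b^2 - 13.52*b - 0.95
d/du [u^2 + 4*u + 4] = 2*u + 4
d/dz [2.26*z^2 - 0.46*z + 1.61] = 4.52*z - 0.46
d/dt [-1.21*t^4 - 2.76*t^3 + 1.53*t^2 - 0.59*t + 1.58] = -4.84*t^3 - 8.28*t^2 + 3.06*t - 0.59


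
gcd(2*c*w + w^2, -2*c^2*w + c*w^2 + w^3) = 2*c*w + w^2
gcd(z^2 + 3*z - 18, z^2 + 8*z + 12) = z + 6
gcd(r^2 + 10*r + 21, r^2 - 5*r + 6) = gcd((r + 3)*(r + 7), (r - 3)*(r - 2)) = 1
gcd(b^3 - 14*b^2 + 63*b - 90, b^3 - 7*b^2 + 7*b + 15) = b^2 - 8*b + 15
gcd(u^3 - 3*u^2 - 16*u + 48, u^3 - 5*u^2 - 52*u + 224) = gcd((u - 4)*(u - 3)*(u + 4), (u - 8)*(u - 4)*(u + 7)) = u - 4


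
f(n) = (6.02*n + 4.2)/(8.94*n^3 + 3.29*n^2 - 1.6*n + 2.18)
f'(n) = (6.02*n + 4.2)*(-26.82*n^2 - 6.58*n + 1.6)/(8.94*n^3 + 3.29*n^2 - 1.6*n + 2.18)^2 + 6.02/(8.94*n^3 + 3.29*n^2 - 1.6*n + 2.18) = (-107.6376*n^3 - 132.4498*n^2 - 27.636*n + 19.8436)/(79.9236*n^6 + 58.8252*n^5 - 17.7839*n^4 + 28.4504*n^3 + 16.9044*n^2 - 6.976*n + 4.7524)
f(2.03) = 0.19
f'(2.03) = -0.19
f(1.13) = 0.63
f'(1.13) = -1.10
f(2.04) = 0.19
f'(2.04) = -0.19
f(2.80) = 0.10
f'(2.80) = -0.07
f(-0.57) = 0.31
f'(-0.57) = 1.99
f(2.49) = 0.12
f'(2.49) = -0.10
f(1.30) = 0.48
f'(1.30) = -0.74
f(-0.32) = 0.83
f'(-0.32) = 2.49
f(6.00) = 0.02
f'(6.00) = -0.01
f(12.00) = 0.00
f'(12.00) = -0.00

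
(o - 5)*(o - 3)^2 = o^3 - 11*o^2 + 39*o - 45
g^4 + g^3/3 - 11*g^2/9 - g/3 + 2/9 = (g - 1)*(g - 1/3)*(g + 2/3)*(g + 1)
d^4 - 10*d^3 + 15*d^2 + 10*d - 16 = (d - 8)*(d - 2)*(d - 1)*(d + 1)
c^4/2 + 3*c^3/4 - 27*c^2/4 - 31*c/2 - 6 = (c/2 + 1)*(c - 4)*(c + 1/2)*(c + 3)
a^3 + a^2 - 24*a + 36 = (a - 3)*(a - 2)*(a + 6)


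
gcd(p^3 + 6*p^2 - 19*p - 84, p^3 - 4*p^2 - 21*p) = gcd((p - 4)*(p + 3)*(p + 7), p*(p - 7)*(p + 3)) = p + 3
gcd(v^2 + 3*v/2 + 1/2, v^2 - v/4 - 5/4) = v + 1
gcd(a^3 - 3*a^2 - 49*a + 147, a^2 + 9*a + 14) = a + 7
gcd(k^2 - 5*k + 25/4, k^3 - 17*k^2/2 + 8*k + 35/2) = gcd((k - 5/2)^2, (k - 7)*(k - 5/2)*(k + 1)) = k - 5/2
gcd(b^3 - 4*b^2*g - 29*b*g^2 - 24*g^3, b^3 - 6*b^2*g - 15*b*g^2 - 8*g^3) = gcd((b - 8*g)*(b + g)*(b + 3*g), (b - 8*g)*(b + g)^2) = b^2 - 7*b*g - 8*g^2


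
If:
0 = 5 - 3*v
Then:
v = 5/3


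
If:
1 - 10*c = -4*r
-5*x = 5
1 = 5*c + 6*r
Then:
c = 1/8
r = 1/16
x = -1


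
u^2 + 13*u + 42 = (u + 6)*(u + 7)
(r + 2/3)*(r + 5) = r^2 + 17*r/3 + 10/3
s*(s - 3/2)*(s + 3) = s^3 + 3*s^2/2 - 9*s/2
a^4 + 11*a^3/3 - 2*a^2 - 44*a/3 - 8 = (a - 2)*(a + 2/3)*(a + 2)*(a + 3)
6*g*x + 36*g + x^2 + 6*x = (6*g + x)*(x + 6)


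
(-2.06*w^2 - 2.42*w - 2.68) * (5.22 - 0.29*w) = 0.5974*w^3 - 10.0514*w^2 - 11.8552*w - 13.9896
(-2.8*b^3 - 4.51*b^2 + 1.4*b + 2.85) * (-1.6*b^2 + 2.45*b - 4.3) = 4.48*b^5 + 0.356*b^4 - 1.2495*b^3 + 18.263*b^2 + 0.962500000000001*b - 12.255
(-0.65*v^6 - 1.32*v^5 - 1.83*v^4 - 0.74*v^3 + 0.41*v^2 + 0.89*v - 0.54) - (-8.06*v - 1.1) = -0.65*v^6 - 1.32*v^5 - 1.83*v^4 - 0.74*v^3 + 0.41*v^2 + 8.95*v + 0.56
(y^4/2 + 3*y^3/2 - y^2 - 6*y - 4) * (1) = y^4/2 + 3*y^3/2 - y^2 - 6*y - 4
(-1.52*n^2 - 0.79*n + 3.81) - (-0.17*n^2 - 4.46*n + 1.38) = -1.35*n^2 + 3.67*n + 2.43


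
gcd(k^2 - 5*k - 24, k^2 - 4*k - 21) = k + 3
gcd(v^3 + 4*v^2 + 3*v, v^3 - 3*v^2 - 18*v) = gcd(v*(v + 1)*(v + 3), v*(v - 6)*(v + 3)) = v^2 + 3*v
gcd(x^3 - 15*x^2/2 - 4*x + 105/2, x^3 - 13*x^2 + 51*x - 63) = x^2 - 10*x + 21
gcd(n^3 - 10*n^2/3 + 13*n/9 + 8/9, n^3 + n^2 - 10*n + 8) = n - 1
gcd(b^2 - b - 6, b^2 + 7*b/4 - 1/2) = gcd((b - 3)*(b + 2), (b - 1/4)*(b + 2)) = b + 2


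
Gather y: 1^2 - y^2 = 1 - y^2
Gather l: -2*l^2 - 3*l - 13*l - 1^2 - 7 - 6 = -2*l^2 - 16*l - 14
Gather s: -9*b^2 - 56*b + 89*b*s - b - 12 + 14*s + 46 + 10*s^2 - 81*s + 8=-9*b^2 - 57*b + 10*s^2 + s*(89*b - 67) + 42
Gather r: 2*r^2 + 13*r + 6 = 2*r^2 + 13*r + 6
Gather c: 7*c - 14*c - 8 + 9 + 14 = 15 - 7*c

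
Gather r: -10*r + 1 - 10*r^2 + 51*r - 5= -10*r^2 + 41*r - 4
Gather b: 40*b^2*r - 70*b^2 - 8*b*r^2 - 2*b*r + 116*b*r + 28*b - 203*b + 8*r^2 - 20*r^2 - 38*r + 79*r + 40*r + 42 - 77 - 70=b^2*(40*r - 70) + b*(-8*r^2 + 114*r - 175) - 12*r^2 + 81*r - 105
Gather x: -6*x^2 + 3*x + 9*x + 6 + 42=-6*x^2 + 12*x + 48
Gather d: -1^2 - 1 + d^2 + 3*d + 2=d^2 + 3*d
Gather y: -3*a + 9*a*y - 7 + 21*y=-3*a + y*(9*a + 21) - 7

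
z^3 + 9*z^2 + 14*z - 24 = (z - 1)*(z + 4)*(z + 6)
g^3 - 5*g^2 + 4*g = g*(g - 4)*(g - 1)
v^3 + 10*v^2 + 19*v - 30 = (v - 1)*(v + 5)*(v + 6)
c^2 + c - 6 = (c - 2)*(c + 3)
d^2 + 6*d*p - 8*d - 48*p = (d - 8)*(d + 6*p)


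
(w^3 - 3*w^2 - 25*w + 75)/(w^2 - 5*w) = w + 2 - 15/w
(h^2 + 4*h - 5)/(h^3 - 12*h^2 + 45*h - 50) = (h^2 + 4*h - 5)/(h^3 - 12*h^2 + 45*h - 50)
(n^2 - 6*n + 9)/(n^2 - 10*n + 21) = (n - 3)/(n - 7)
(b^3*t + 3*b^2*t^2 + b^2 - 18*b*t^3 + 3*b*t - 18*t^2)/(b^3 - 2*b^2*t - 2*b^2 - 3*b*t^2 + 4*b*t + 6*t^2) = (b^2*t + 6*b*t^2 + b + 6*t)/(b^2 + b*t - 2*b - 2*t)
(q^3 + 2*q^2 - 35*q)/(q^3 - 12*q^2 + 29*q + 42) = q*(q^2 + 2*q - 35)/(q^3 - 12*q^2 + 29*q + 42)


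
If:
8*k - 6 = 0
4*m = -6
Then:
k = 3/4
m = -3/2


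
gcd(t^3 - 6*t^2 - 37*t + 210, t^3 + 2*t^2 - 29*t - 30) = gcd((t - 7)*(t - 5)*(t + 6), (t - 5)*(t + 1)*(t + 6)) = t^2 + t - 30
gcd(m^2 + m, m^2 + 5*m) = m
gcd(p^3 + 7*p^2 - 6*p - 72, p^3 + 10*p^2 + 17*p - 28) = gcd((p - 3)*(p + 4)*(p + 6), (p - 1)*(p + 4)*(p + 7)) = p + 4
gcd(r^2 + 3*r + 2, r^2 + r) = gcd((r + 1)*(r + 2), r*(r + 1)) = r + 1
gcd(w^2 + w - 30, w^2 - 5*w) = w - 5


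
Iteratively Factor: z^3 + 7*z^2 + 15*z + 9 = (z + 1)*(z^2 + 6*z + 9) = (z + 1)*(z + 3)*(z + 3)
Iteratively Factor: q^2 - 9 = (q - 3)*(q + 3)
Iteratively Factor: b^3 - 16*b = (b + 4)*(b^2 - 4*b) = b*(b + 4)*(b - 4)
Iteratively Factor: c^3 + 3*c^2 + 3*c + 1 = (c + 1)*(c^2 + 2*c + 1) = (c + 1)^2*(c + 1)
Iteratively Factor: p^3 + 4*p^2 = (p)*(p^2 + 4*p) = p*(p + 4)*(p)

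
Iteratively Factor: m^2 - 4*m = (m - 4)*(m)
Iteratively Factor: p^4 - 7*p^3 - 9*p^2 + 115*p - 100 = (p - 5)*(p^3 - 2*p^2 - 19*p + 20) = (p - 5)*(p - 1)*(p^2 - p - 20) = (p - 5)*(p - 1)*(p + 4)*(p - 5)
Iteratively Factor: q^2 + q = (q)*(q + 1)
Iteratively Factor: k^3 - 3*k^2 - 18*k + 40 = (k - 2)*(k^2 - k - 20) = (k - 2)*(k + 4)*(k - 5)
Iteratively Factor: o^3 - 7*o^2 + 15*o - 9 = (o - 3)*(o^2 - 4*o + 3) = (o - 3)^2*(o - 1)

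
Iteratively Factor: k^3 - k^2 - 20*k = (k - 5)*(k^2 + 4*k) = (k - 5)*(k + 4)*(k)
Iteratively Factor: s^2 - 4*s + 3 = (s - 3)*(s - 1)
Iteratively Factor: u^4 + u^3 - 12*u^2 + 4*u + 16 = (u - 2)*(u^3 + 3*u^2 - 6*u - 8) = (u - 2)*(u + 4)*(u^2 - u - 2) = (u - 2)^2*(u + 4)*(u + 1)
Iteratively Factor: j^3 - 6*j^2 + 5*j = (j)*(j^2 - 6*j + 5) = j*(j - 1)*(j - 5)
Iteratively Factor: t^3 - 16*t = (t)*(t^2 - 16) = t*(t - 4)*(t + 4)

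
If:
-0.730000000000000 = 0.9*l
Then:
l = -0.81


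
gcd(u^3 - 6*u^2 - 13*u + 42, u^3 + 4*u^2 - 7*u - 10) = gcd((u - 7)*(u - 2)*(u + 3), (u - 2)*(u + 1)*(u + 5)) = u - 2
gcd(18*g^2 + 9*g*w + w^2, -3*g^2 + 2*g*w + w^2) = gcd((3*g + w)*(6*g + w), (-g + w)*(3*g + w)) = 3*g + w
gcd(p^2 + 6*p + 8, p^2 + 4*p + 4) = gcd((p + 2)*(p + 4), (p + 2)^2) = p + 2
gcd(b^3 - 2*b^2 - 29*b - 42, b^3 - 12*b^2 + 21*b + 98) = b^2 - 5*b - 14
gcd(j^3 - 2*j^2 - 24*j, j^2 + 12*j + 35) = 1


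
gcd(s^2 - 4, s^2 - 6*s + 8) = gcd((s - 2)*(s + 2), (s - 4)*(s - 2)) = s - 2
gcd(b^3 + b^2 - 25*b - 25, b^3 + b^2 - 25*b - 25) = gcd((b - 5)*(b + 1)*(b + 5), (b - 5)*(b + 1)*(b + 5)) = b^3 + b^2 - 25*b - 25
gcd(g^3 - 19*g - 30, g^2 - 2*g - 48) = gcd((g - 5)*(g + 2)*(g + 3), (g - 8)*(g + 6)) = 1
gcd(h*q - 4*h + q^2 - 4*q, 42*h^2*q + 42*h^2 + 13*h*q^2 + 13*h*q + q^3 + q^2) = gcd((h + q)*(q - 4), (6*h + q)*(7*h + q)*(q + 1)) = 1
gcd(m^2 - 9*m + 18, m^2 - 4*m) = 1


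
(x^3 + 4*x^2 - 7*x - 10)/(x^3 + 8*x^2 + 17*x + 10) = (x - 2)/(x + 2)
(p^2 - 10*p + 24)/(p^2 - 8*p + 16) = (p - 6)/(p - 4)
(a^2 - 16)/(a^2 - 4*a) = (a + 4)/a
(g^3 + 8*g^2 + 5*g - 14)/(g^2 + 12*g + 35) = (g^2 + g - 2)/(g + 5)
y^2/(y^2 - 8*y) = y/(y - 8)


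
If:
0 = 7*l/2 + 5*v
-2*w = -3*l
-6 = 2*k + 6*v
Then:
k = 7*w/5 - 3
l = 2*w/3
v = -7*w/15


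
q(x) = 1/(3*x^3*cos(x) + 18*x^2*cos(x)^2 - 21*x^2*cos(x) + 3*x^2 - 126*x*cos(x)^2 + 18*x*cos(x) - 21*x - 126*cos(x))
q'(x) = (3*x^3*sin(x) + 36*x^2*sin(x)*cos(x) - 21*x^2*sin(x) - 9*x^2*cos(x) - 252*x*sin(x)*cos(x) + 18*x*sin(x) - 36*x*cos(x)^2 + 42*x*cos(x) - 6*x - 126*sin(x) + 126*cos(x)^2 - 18*cos(x) + 21)/(3*x^3*cos(x) + 18*x^2*cos(x)^2 - 21*x^2*cos(x) + 3*x^2 - 126*x*cos(x)^2 + 18*x*cos(x) - 21*x - 126*cos(x))^2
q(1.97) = 0.78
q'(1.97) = -2.27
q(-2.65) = 0.00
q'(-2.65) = 0.00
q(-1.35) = 1.58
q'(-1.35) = 303.07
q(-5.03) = -0.02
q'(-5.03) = -0.12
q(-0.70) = -0.02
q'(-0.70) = 0.04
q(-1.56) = 0.03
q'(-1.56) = 0.17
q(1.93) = 1.14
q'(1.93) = -21.52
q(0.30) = -0.01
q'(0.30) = 0.00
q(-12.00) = 0.00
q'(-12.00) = 0.00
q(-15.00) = 0.00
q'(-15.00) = 0.00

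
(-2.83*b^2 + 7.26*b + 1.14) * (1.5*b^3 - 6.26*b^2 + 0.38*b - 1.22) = -4.245*b^5 + 28.6058*b^4 - 44.813*b^3 - 0.924999999999999*b^2 - 8.424*b - 1.3908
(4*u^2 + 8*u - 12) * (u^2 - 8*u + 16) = 4*u^4 - 24*u^3 - 12*u^2 + 224*u - 192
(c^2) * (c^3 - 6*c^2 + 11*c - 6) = c^5 - 6*c^4 + 11*c^3 - 6*c^2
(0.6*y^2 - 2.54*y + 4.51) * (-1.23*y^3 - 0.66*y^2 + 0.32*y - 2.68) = -0.738*y^5 + 2.7282*y^4 - 3.6789*y^3 - 5.3974*y^2 + 8.2504*y - 12.0868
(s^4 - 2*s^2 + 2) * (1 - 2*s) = -2*s^5 + s^4 + 4*s^3 - 2*s^2 - 4*s + 2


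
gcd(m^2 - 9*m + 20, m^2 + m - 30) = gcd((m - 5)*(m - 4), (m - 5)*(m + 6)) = m - 5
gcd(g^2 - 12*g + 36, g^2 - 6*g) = g - 6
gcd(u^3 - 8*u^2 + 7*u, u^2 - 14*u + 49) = u - 7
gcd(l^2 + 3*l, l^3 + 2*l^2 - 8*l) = l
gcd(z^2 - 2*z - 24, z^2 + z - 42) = z - 6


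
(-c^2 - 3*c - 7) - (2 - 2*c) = -c^2 - c - 9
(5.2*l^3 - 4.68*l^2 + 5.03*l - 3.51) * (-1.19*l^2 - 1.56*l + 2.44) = -6.188*l^5 - 2.5428*l^4 + 14.0031*l^3 - 15.0891*l^2 + 17.7488*l - 8.5644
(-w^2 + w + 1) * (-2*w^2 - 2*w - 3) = 2*w^4 - w^2 - 5*w - 3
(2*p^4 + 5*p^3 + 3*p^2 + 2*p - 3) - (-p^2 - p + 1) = 2*p^4 + 5*p^3 + 4*p^2 + 3*p - 4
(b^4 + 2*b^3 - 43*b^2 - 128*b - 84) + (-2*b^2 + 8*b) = b^4 + 2*b^3 - 45*b^2 - 120*b - 84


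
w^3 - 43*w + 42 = (w - 6)*(w - 1)*(w + 7)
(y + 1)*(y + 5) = y^2 + 6*y + 5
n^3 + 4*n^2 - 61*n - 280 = (n - 8)*(n + 5)*(n + 7)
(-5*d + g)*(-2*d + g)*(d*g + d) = 10*d^3*g + 10*d^3 - 7*d^2*g^2 - 7*d^2*g + d*g^3 + d*g^2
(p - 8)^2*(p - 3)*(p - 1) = p^4 - 20*p^3 + 131*p^2 - 304*p + 192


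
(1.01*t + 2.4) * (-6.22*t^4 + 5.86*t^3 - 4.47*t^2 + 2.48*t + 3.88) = -6.2822*t^5 - 9.0094*t^4 + 9.5493*t^3 - 8.2232*t^2 + 9.8708*t + 9.312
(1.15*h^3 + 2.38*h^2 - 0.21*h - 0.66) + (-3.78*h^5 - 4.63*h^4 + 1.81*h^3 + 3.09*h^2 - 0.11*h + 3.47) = -3.78*h^5 - 4.63*h^4 + 2.96*h^3 + 5.47*h^2 - 0.32*h + 2.81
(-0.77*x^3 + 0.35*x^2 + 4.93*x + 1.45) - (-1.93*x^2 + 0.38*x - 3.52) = -0.77*x^3 + 2.28*x^2 + 4.55*x + 4.97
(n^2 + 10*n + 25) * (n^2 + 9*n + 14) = n^4 + 19*n^3 + 129*n^2 + 365*n + 350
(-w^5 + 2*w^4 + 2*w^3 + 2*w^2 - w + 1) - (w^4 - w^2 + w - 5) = -w^5 + w^4 + 2*w^3 + 3*w^2 - 2*w + 6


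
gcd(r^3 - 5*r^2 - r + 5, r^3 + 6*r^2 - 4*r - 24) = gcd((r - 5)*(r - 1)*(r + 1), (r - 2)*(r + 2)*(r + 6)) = 1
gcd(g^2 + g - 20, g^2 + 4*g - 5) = g + 5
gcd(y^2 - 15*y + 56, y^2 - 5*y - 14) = y - 7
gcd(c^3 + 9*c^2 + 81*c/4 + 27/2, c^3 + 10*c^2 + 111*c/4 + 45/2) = c^2 + 15*c/2 + 9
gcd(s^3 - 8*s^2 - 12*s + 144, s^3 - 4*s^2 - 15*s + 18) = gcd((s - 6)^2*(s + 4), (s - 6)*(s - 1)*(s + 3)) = s - 6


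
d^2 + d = d*(d + 1)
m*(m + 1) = m^2 + m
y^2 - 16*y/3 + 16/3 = (y - 4)*(y - 4/3)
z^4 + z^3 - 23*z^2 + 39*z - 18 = (z - 3)*(z - 1)^2*(z + 6)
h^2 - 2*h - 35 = (h - 7)*(h + 5)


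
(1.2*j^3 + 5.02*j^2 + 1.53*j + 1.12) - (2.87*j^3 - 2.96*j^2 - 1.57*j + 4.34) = -1.67*j^3 + 7.98*j^2 + 3.1*j - 3.22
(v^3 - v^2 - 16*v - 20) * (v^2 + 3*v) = v^5 + 2*v^4 - 19*v^3 - 68*v^2 - 60*v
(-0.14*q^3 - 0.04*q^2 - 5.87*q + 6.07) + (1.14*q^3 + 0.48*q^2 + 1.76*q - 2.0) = 1.0*q^3 + 0.44*q^2 - 4.11*q + 4.07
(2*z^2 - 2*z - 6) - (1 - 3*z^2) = 5*z^2 - 2*z - 7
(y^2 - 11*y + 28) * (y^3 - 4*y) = y^5 - 11*y^4 + 24*y^3 + 44*y^2 - 112*y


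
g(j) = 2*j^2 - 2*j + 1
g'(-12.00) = -50.00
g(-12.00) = 313.00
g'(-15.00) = -62.00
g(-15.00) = 481.00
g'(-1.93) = -9.72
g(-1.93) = 12.31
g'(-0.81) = -5.24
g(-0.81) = 3.93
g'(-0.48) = -3.92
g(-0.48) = 2.42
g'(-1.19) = -6.76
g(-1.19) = 6.21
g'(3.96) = 13.84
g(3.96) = 24.44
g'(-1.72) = -8.88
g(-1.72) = 10.36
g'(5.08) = 18.32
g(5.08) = 42.45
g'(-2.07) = -10.28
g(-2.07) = 13.71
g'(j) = 4*j - 2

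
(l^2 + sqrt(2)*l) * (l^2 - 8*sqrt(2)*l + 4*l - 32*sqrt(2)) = l^4 - 7*sqrt(2)*l^3 + 4*l^3 - 28*sqrt(2)*l^2 - 16*l^2 - 64*l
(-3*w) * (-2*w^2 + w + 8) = 6*w^3 - 3*w^2 - 24*w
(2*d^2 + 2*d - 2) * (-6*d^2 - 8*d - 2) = -12*d^4 - 28*d^3 - 8*d^2 + 12*d + 4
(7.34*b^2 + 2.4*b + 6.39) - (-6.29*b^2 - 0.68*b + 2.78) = 13.63*b^2 + 3.08*b + 3.61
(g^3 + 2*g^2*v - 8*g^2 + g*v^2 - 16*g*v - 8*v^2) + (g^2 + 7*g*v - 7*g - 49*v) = g^3 + 2*g^2*v - 7*g^2 + g*v^2 - 9*g*v - 7*g - 8*v^2 - 49*v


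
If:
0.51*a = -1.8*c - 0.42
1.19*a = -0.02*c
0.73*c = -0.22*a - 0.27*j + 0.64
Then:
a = 0.00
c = -0.23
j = 3.00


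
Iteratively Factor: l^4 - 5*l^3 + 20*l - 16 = (l + 2)*(l^3 - 7*l^2 + 14*l - 8) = (l - 2)*(l + 2)*(l^2 - 5*l + 4) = (l - 4)*(l - 2)*(l + 2)*(l - 1)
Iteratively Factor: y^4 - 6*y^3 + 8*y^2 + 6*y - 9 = (y - 3)*(y^3 - 3*y^2 - y + 3) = (y - 3)*(y + 1)*(y^2 - 4*y + 3) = (y - 3)^2*(y + 1)*(y - 1)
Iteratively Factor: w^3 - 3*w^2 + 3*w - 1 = (w - 1)*(w^2 - 2*w + 1) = (w - 1)^2*(w - 1)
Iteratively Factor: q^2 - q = (q)*(q - 1)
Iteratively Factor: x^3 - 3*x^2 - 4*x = (x + 1)*(x^2 - 4*x) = (x - 4)*(x + 1)*(x)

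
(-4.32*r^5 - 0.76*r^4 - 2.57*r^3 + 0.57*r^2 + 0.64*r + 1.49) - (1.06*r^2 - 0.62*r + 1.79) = -4.32*r^5 - 0.76*r^4 - 2.57*r^3 - 0.49*r^2 + 1.26*r - 0.3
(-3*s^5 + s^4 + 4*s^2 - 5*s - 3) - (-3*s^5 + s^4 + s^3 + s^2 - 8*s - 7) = -s^3 + 3*s^2 + 3*s + 4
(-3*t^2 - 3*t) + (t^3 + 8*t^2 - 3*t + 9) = t^3 + 5*t^2 - 6*t + 9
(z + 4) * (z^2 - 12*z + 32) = z^3 - 8*z^2 - 16*z + 128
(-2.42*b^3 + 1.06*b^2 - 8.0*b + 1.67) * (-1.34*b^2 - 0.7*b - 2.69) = 3.2428*b^5 + 0.2736*b^4 + 16.4878*b^3 + 0.5108*b^2 + 20.351*b - 4.4923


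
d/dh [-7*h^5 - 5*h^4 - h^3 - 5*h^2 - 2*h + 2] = -35*h^4 - 20*h^3 - 3*h^2 - 10*h - 2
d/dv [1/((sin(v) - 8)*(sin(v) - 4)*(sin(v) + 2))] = (-3*sin(v)^2 + 20*sin(v) - 8)*cos(v)/((sin(v) - 8)^2*(sin(v) - 4)^2*(sin(v) + 2)^2)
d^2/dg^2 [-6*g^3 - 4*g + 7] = -36*g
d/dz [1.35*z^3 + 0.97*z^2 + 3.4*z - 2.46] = 4.05*z^2 + 1.94*z + 3.4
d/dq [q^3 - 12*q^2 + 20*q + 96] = 3*q^2 - 24*q + 20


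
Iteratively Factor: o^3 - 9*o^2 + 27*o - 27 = (o - 3)*(o^2 - 6*o + 9) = (o - 3)^2*(o - 3)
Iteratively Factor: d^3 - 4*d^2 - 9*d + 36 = (d - 3)*(d^2 - d - 12) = (d - 3)*(d + 3)*(d - 4)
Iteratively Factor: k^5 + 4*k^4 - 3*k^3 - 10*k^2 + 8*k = (k + 4)*(k^4 - 3*k^2 + 2*k) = k*(k + 4)*(k^3 - 3*k + 2) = k*(k + 2)*(k + 4)*(k^2 - 2*k + 1) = k*(k - 1)*(k + 2)*(k + 4)*(k - 1)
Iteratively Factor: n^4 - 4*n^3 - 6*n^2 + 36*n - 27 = (n + 3)*(n^3 - 7*n^2 + 15*n - 9) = (n - 1)*(n + 3)*(n^2 - 6*n + 9) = (n - 3)*(n - 1)*(n + 3)*(n - 3)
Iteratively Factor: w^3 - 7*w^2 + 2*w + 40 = (w + 2)*(w^2 - 9*w + 20) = (w - 4)*(w + 2)*(w - 5)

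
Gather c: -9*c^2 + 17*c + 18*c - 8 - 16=-9*c^2 + 35*c - 24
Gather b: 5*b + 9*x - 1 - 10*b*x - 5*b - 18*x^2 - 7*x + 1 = -10*b*x - 18*x^2 + 2*x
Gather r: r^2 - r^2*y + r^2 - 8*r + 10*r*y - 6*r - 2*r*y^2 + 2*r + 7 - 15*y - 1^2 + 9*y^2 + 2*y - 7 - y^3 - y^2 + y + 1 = r^2*(2 - y) + r*(-2*y^2 + 10*y - 12) - y^3 + 8*y^2 - 12*y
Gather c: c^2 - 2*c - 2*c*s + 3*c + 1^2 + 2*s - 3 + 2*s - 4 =c^2 + c*(1 - 2*s) + 4*s - 6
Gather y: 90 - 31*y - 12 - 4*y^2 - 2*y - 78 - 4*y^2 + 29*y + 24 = -8*y^2 - 4*y + 24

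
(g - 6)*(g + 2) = g^2 - 4*g - 12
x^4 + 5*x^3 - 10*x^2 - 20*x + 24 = (x - 2)*(x - 1)*(x + 2)*(x + 6)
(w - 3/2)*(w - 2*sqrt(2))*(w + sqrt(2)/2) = w^3 - 3*sqrt(2)*w^2/2 - 3*w^2/2 - 2*w + 9*sqrt(2)*w/4 + 3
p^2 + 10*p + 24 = (p + 4)*(p + 6)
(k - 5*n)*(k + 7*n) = k^2 + 2*k*n - 35*n^2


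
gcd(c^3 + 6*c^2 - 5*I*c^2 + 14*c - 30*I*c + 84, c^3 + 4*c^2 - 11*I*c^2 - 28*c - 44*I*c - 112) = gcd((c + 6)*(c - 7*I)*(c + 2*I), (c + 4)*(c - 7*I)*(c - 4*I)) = c - 7*I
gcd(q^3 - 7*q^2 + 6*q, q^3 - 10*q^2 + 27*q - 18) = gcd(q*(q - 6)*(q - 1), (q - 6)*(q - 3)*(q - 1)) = q^2 - 7*q + 6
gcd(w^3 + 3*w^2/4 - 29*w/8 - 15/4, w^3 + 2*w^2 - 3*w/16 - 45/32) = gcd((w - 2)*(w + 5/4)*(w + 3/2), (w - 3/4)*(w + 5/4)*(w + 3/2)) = w^2 + 11*w/4 + 15/8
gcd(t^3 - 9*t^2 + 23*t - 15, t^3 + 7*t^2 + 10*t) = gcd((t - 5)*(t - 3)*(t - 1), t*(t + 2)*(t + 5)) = 1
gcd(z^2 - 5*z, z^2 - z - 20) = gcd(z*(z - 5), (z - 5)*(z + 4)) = z - 5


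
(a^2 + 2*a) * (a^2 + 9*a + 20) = a^4 + 11*a^3 + 38*a^2 + 40*a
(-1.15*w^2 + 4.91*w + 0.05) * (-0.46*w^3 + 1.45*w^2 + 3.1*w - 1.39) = 0.529*w^5 - 3.9261*w^4 + 3.5315*w^3 + 16.892*w^2 - 6.6699*w - 0.0695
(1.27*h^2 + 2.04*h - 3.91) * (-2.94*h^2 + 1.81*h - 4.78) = -3.7338*h^4 - 3.6989*h^3 + 9.1172*h^2 - 16.8283*h + 18.6898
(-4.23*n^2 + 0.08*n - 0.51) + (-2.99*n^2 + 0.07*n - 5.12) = -7.22*n^2 + 0.15*n - 5.63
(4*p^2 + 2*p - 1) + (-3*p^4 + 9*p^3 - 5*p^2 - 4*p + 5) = -3*p^4 + 9*p^3 - p^2 - 2*p + 4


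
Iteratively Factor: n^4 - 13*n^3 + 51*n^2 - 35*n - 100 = (n - 5)*(n^3 - 8*n^2 + 11*n + 20) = (n - 5)*(n + 1)*(n^2 - 9*n + 20) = (n - 5)^2*(n + 1)*(n - 4)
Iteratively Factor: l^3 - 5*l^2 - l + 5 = (l - 1)*(l^2 - 4*l - 5) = (l - 5)*(l - 1)*(l + 1)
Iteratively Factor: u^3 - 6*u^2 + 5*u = (u - 1)*(u^2 - 5*u) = (u - 5)*(u - 1)*(u)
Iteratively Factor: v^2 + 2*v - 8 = (v - 2)*(v + 4)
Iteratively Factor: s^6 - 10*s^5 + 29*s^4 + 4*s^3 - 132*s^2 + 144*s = (s)*(s^5 - 10*s^4 + 29*s^3 + 4*s^2 - 132*s + 144) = s*(s + 2)*(s^4 - 12*s^3 + 53*s^2 - 102*s + 72) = s*(s - 4)*(s + 2)*(s^3 - 8*s^2 + 21*s - 18) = s*(s - 4)*(s - 3)*(s + 2)*(s^2 - 5*s + 6) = s*(s - 4)*(s - 3)*(s - 2)*(s + 2)*(s - 3)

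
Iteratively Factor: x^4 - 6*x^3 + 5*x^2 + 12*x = (x + 1)*(x^3 - 7*x^2 + 12*x) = (x - 4)*(x + 1)*(x^2 - 3*x) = (x - 4)*(x - 3)*(x + 1)*(x)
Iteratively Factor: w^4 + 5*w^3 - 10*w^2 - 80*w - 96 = (w + 2)*(w^3 + 3*w^2 - 16*w - 48) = (w + 2)*(w + 3)*(w^2 - 16) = (w - 4)*(w + 2)*(w + 3)*(w + 4)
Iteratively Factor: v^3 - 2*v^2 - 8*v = (v + 2)*(v^2 - 4*v) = v*(v + 2)*(v - 4)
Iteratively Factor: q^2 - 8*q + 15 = (q - 3)*(q - 5)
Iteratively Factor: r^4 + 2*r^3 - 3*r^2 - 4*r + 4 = (r - 1)*(r^3 + 3*r^2 - 4) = (r - 1)^2*(r^2 + 4*r + 4) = (r - 1)^2*(r + 2)*(r + 2)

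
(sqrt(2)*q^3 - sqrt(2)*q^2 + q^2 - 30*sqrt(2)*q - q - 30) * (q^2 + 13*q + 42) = sqrt(2)*q^5 + q^4 + 12*sqrt(2)*q^4 - sqrt(2)*q^3 + 12*q^3 - 432*sqrt(2)*q^2 - q^2 - 1260*sqrt(2)*q - 432*q - 1260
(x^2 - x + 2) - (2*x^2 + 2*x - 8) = -x^2 - 3*x + 10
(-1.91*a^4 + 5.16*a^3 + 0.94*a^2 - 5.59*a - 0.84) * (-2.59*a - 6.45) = 4.9469*a^5 - 1.0449*a^4 - 35.7166*a^3 + 8.4151*a^2 + 38.2311*a + 5.418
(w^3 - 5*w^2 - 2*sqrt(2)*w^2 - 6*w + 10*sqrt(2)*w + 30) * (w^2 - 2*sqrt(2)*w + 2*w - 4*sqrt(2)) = w^5 - 4*sqrt(2)*w^4 - 3*w^4 - 8*w^3 + 12*sqrt(2)*w^3 - 6*w^2 + 52*sqrt(2)*w^2 - 36*sqrt(2)*w - 20*w - 120*sqrt(2)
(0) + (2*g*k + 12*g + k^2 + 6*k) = 2*g*k + 12*g + k^2 + 6*k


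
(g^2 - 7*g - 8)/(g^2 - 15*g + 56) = (g + 1)/(g - 7)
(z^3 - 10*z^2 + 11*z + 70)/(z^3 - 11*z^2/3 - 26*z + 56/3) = 3*(z^2 - 3*z - 10)/(3*z^2 + 10*z - 8)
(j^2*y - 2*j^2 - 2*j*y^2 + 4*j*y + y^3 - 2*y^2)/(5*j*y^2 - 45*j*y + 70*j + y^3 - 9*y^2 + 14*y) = (j^2 - 2*j*y + y^2)/(5*j*y - 35*j + y^2 - 7*y)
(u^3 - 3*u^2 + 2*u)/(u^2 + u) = (u^2 - 3*u + 2)/(u + 1)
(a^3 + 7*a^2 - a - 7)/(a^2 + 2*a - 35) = (a^2 - 1)/(a - 5)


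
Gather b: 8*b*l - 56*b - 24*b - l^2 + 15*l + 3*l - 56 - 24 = b*(8*l - 80) - l^2 + 18*l - 80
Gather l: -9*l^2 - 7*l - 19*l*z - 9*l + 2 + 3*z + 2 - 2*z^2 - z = -9*l^2 + l*(-19*z - 16) - 2*z^2 + 2*z + 4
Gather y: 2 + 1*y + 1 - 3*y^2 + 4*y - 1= -3*y^2 + 5*y + 2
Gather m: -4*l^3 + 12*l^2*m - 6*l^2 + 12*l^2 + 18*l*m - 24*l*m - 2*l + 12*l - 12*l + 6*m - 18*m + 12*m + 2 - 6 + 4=-4*l^3 + 6*l^2 - 2*l + m*(12*l^2 - 6*l)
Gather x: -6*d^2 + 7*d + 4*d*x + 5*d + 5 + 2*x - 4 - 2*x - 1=-6*d^2 + 4*d*x + 12*d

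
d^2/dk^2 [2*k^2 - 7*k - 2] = 4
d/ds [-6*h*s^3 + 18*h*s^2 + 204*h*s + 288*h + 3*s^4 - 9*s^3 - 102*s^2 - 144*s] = -18*h*s^2 + 36*h*s + 204*h + 12*s^3 - 27*s^2 - 204*s - 144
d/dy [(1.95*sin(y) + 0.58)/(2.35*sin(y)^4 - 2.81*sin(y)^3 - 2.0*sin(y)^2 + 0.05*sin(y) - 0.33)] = (-13.7475*sin(y)^4 + 5.507*sin(y)^3 + 8.7894*sin(y)^2 + 2.32*sin(y) - 0.6725)*cos(y)/(5.5225*sin(y)^8 - 13.207*sin(y)^7 - 1.5039*sin(y)^6 + 11.475*sin(y)^5 + 2.168*sin(y)^4 + 1.6546*sin(y)^3 + 1.3225*sin(y)^2 - 0.033*sin(y) + 0.1089)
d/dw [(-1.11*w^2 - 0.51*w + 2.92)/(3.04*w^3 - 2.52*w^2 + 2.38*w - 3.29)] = (3.3744*w^4 + 3.1008*w^3 - 30.5574*w^2 + 22.0206*w - 5.2717)/(9.2416*w^6 - 15.3216*w^5 + 20.8208*w^4 - 31.9984*w^3 + 22.246*w^2 - 15.6604*w + 10.8241)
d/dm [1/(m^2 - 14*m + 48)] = 2*(7 - m)/(m^2 - 14*m + 48)^2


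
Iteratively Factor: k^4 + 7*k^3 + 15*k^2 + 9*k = (k + 3)*(k^3 + 4*k^2 + 3*k) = (k + 3)^2*(k^2 + k) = (k + 1)*(k + 3)^2*(k)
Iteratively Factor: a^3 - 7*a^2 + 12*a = (a - 3)*(a^2 - 4*a) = (a - 4)*(a - 3)*(a)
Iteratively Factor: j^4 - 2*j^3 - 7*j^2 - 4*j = (j)*(j^3 - 2*j^2 - 7*j - 4) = j*(j - 4)*(j^2 + 2*j + 1) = j*(j - 4)*(j + 1)*(j + 1)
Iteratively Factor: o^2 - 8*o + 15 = (o - 5)*(o - 3)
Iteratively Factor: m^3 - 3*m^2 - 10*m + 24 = (m - 4)*(m^2 + m - 6) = (m - 4)*(m - 2)*(m + 3)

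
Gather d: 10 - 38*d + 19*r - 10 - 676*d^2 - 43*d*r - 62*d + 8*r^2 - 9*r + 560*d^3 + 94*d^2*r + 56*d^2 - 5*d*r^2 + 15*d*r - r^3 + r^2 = 560*d^3 + d^2*(94*r - 620) + d*(-5*r^2 - 28*r - 100) - r^3 + 9*r^2 + 10*r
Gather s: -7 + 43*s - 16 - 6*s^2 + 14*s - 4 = -6*s^2 + 57*s - 27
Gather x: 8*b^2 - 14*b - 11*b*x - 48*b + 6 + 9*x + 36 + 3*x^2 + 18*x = 8*b^2 - 62*b + 3*x^2 + x*(27 - 11*b) + 42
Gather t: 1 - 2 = -1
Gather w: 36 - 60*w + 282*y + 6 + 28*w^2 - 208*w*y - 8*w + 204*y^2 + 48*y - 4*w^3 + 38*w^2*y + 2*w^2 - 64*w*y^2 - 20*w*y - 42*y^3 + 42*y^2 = -4*w^3 + w^2*(38*y + 30) + w*(-64*y^2 - 228*y - 68) - 42*y^3 + 246*y^2 + 330*y + 42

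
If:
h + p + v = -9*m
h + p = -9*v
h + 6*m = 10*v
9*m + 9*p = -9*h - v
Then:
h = 0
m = 0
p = 0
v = 0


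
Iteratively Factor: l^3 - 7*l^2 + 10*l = (l)*(l^2 - 7*l + 10) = l*(l - 5)*(l - 2)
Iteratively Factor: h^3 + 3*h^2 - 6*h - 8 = (h - 2)*(h^2 + 5*h + 4) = (h - 2)*(h + 4)*(h + 1)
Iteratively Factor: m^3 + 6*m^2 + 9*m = (m)*(m^2 + 6*m + 9) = m*(m + 3)*(m + 3)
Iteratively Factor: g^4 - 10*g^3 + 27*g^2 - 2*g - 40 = (g - 2)*(g^3 - 8*g^2 + 11*g + 20) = (g - 2)*(g + 1)*(g^2 - 9*g + 20) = (g - 4)*(g - 2)*(g + 1)*(g - 5)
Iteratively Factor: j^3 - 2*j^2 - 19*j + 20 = (j - 5)*(j^2 + 3*j - 4) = (j - 5)*(j + 4)*(j - 1)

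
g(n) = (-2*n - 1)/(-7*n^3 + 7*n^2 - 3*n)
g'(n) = (-2*n - 1)*(21*n^2 - 14*n + 3)/(-7*n^3 + 7*n^2 - 3*n)^2 - 2/(-7*n^3 + 7*n^2 - 3*n) = (-28*n^3 - 7*n^2 + 14*n - 3)/(n^2*(49*n^4 - 98*n^3 + 91*n^2 - 42*n + 9))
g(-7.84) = 0.00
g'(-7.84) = 0.00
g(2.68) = 0.07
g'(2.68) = -0.06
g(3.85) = 0.03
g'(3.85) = -0.02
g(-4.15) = 0.01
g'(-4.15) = 0.00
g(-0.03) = -9.74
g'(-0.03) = -367.94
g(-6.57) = 0.01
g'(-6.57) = 0.00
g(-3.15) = 0.02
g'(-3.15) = 0.01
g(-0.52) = 0.01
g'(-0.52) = -0.42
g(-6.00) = 0.01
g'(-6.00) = 0.00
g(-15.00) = 0.00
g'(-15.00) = 0.00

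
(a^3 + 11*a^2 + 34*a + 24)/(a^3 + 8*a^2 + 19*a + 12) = (a + 6)/(a + 3)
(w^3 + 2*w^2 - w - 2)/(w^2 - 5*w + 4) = (w^2 + 3*w + 2)/(w - 4)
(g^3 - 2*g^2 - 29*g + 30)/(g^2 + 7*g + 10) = (g^2 - 7*g + 6)/(g + 2)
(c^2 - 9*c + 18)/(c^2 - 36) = (c - 3)/(c + 6)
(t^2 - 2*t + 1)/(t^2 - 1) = (t - 1)/(t + 1)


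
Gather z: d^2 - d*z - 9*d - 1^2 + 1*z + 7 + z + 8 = d^2 - 9*d + z*(2 - d) + 14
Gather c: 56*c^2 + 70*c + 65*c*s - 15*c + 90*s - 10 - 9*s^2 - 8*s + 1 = 56*c^2 + c*(65*s + 55) - 9*s^2 + 82*s - 9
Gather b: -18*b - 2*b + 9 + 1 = 10 - 20*b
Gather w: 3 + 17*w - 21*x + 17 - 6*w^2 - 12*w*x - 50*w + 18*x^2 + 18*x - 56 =-6*w^2 + w*(-12*x - 33) + 18*x^2 - 3*x - 36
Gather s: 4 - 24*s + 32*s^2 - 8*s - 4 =32*s^2 - 32*s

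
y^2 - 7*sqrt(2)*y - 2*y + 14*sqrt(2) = (y - 2)*(y - 7*sqrt(2))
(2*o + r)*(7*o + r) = 14*o^2 + 9*o*r + r^2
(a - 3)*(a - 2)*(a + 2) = a^3 - 3*a^2 - 4*a + 12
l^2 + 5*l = l*(l + 5)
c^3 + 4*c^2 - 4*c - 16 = (c - 2)*(c + 2)*(c + 4)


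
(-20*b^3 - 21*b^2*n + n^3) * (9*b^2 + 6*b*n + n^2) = -180*b^5 - 309*b^4*n - 146*b^3*n^2 - 12*b^2*n^3 + 6*b*n^4 + n^5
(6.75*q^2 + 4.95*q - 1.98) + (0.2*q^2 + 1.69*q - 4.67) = 6.95*q^2 + 6.64*q - 6.65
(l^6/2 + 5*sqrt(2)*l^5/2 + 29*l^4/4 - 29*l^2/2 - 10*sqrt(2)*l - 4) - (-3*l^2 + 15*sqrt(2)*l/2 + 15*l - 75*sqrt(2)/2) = l^6/2 + 5*sqrt(2)*l^5/2 + 29*l^4/4 - 23*l^2/2 - 35*sqrt(2)*l/2 - 15*l - 4 + 75*sqrt(2)/2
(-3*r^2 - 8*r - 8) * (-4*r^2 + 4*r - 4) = 12*r^4 + 20*r^3 + 12*r^2 + 32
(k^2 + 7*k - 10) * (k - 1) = k^3 + 6*k^2 - 17*k + 10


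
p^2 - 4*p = p*(p - 4)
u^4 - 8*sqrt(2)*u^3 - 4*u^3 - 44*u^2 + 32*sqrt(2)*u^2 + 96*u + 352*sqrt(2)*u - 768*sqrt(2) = (u - 8)*(u - 2)*(u + 6)*(u - 8*sqrt(2))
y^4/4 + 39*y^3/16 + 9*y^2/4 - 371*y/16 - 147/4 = (y/4 + 1)*(y - 3)*(y + 7/4)*(y + 7)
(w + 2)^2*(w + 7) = w^3 + 11*w^2 + 32*w + 28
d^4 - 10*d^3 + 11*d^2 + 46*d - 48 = (d - 8)*(d - 3)*(d - 1)*(d + 2)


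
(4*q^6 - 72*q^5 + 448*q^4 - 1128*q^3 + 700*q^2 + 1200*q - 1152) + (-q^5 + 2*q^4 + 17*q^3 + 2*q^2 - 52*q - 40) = 4*q^6 - 73*q^5 + 450*q^4 - 1111*q^3 + 702*q^2 + 1148*q - 1192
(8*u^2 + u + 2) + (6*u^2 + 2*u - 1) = 14*u^2 + 3*u + 1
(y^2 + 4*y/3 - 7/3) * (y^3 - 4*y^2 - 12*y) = y^5 - 8*y^4/3 - 59*y^3/3 - 20*y^2/3 + 28*y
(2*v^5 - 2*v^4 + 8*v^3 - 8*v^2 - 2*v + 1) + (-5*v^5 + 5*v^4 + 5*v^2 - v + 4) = -3*v^5 + 3*v^4 + 8*v^3 - 3*v^2 - 3*v + 5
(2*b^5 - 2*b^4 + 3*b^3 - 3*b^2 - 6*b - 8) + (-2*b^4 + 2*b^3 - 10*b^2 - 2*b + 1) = 2*b^5 - 4*b^4 + 5*b^3 - 13*b^2 - 8*b - 7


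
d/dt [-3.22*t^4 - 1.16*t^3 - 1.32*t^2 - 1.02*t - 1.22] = -12.88*t^3 - 3.48*t^2 - 2.64*t - 1.02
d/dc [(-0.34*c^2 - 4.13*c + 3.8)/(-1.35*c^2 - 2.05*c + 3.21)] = (-4.8785*c^2 + 8.0772*c - 5.4673)/(1.8225*c^4 + 5.535*c^3 - 4.4645*c^2 - 13.161*c + 10.3041)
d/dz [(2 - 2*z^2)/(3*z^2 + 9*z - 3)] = 2*(-z^2 - 1)/(z^4 + 6*z^3 + 7*z^2 - 6*z + 1)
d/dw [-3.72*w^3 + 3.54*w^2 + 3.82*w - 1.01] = -11.16*w^2 + 7.08*w + 3.82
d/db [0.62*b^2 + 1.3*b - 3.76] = 1.24*b + 1.3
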